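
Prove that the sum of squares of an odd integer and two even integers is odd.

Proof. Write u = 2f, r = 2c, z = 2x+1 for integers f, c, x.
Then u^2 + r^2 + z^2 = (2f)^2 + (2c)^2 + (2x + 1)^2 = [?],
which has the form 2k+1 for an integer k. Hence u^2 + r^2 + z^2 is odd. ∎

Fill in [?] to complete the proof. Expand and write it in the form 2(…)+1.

(2f)^2 + (2c)^2 + (2x + 1)^2 = 4c^2 + 4f^2 + 4x^2 + 4x + 1
= 2(2c^2 + 2f^2 + 2x^2 + 2x) + 1.
Since 2c^2 + 2f^2 + 2x^2 + 2x is an integer, the sum of squares is of the form 2k+1 for an integer k.

2(2c^2 + 2f^2 + 2x^2 + 2x) + 1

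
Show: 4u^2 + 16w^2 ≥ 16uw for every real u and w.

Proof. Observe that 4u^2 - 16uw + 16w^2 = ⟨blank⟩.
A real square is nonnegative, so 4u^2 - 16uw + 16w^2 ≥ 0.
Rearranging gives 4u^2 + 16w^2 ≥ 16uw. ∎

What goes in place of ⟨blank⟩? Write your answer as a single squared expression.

The leading and trailing coefficients are 2^2 and 4^2, and 16 = 2·2·4, so the trinomial is (2u - 4w)^2.
Hence 4u^2 - 16uw + 16w^2 ≥ 0.

(2u - 4w)^2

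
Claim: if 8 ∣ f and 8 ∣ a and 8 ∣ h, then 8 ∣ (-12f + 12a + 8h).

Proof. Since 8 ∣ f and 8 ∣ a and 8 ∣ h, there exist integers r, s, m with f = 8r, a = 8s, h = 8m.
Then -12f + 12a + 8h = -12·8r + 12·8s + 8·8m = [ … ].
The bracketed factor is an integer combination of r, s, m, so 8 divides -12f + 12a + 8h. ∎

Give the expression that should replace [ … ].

8(8m - 12r + 12s)

Each term has a factor of 8: -12·8r + 12·8s + 8·8m = 8·(8m - 12r + 12s).
Since 8m - 12r + 12s is an integer, 8 ∣ (-12f + 12a + 8h).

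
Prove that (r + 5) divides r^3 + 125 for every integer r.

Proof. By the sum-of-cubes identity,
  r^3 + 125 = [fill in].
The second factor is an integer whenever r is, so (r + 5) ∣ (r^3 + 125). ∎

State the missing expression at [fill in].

Polynomial division of r^3 + 125 by r + 5 leaves remainder 0 and quotient r^2 - 5r + 25.
Hence r^3 + 125 = (r + 5)(r^2 - 5r + 25).

(r + 5)(r^2 - 5r + 25)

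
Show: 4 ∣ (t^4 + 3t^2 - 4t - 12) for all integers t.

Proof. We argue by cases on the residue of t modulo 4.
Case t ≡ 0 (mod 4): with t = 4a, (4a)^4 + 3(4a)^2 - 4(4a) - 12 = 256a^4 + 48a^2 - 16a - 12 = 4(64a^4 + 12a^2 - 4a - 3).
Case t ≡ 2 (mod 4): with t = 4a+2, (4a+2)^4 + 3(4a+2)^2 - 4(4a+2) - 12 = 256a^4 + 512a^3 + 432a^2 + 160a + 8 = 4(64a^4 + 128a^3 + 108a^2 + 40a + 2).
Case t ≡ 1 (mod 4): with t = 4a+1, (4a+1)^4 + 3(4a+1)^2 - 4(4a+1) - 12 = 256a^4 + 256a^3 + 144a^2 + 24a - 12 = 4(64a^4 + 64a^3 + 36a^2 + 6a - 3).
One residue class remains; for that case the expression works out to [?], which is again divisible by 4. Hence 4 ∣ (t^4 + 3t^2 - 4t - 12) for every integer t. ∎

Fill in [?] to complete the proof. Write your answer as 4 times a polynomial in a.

4(64a^4 + 192a^3 + 228a^2 + 122a + 21)

Only t ≡ 3 (mod 4) is unaccounted for. Put t = 4a+3:
(4a+3)^4 + 3(4a+3)^2 - 4(4a+3) - 12 expands to 256a^4 + 768a^3 + 912a^2 + 488a + 84,
and factoring out 4 leaves 4(64a^4 + 192a^3 + 228a^2 + 122a + 21).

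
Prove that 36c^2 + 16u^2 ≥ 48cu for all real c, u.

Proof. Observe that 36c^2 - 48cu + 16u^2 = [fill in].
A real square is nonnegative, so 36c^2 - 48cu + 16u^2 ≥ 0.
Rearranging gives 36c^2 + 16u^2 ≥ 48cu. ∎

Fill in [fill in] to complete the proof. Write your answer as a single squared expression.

36c^2 - 48cu + 16u^2 is a perfect-square trinomial: the outer terms are (6c)^2 and (4u)^2, and the cross term is -2·6c·4u.
So 36c^2 - 48cu + 16u^2 = (6c - 4u)^2 ≥ 0.

(6c - 4u)^2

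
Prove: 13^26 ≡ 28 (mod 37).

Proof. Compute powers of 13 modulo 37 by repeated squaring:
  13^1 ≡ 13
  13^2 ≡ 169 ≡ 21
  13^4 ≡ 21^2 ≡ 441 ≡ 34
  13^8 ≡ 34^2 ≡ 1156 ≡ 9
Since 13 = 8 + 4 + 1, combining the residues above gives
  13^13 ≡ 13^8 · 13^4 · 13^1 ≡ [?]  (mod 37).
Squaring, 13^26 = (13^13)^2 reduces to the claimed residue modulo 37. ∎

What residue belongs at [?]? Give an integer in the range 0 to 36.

19

13^8 · 13^4 · 13^1 ≡ 9 · 34 · 13 = 3978.
3978 mod 37 = 19, so 13^13 ≡ 19 (mod 37).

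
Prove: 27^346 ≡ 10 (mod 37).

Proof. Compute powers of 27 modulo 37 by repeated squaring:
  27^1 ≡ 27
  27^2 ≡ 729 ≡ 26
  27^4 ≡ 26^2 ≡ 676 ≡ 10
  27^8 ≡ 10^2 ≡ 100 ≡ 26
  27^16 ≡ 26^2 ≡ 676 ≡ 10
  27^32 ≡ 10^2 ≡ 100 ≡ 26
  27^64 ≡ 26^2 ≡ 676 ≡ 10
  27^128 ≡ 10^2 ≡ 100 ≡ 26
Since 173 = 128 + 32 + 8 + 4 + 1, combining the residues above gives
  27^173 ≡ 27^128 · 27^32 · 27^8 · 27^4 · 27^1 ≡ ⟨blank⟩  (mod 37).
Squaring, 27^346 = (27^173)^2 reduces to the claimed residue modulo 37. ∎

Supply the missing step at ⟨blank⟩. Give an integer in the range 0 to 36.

Multiply the listed residues: 26 · 26 · 26 · 10 · 27 = 676 → 17576 → 175760 → 4745520.
Reducing modulo 37: 4745520 = 128257·37 + 11, so 27^173 ≡ 11.

11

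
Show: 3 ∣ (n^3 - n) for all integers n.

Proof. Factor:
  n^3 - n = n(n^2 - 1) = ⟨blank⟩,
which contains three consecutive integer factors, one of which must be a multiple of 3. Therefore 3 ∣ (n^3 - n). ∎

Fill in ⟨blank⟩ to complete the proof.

n(n^2 - 1) = n(n - 1)(n + 1) = (n - 1)n(n + 1).
These three factors are consecutive integers, so their product is divisible by 3.

(n - 1)n(n + 1)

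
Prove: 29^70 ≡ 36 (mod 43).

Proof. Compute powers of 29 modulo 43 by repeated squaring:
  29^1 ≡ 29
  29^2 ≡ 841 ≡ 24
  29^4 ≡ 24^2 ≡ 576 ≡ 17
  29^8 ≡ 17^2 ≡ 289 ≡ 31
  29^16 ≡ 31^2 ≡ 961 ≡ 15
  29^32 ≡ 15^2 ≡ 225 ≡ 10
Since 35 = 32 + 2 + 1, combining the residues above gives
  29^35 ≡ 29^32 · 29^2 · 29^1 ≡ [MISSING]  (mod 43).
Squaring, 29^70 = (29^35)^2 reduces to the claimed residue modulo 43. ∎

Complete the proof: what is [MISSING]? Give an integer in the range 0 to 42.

29^32 · 29^2 · 29^1 ≡ 10 · 24 · 29 = 6960.
6960 mod 43 = 37, so 29^35 ≡ 37 (mod 43).

37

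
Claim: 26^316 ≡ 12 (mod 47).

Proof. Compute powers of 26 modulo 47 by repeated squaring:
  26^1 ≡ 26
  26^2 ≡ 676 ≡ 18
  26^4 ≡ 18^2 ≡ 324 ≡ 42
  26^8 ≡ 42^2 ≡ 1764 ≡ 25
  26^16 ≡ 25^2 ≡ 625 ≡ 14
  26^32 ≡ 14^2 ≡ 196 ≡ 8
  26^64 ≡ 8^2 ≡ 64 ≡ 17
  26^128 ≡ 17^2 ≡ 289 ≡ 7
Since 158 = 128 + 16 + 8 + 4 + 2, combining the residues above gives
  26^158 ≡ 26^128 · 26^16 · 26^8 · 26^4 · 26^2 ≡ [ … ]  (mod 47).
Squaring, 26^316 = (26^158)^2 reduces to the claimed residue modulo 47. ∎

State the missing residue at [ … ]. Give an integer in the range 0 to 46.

24

Multiply the listed residues: 7 · 14 · 25 · 42 · 18 = 98 → 2450 → 102900 → 1852200.
Reducing modulo 47: 1852200 = 39408·47 + 24, so 26^158 ≡ 24.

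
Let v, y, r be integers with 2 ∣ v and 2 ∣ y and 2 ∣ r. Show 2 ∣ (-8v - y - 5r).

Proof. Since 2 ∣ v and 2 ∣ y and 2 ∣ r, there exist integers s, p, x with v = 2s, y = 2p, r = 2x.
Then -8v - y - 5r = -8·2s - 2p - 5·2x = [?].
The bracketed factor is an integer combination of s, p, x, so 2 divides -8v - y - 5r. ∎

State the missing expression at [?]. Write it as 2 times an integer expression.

Pull the common 2 out of every term: -8·2s - 2p - 5·2x = 2(-p - 8s - 5x).
-p - 8s - 5x is an integer, which exhibits the divisibility.

2(-p - 8s - 5x)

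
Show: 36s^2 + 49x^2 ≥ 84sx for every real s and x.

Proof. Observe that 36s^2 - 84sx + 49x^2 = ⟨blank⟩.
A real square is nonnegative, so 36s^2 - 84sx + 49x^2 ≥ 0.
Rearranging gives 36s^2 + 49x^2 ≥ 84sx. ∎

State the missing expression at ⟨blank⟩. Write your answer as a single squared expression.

(6s - 7x)^2

36s^2 - 84sx + 49x^2 is a perfect-square trinomial: the outer terms are (6s)^2 and (7x)^2, and the cross term is -2·6s·7x.
So 36s^2 - 84sx + 49x^2 = (6s - 7x)^2 ≥ 0.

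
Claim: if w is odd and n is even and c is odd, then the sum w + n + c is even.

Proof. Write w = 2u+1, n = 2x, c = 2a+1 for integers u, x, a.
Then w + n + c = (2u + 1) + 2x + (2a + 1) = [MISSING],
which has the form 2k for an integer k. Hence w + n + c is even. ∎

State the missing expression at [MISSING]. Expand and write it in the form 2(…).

2(a + u + x + 1)

Expanding: (2u + 1) + 2x + (2a + 1) = 2a + 2u + 2x + 2.
Every term is even; pulling out the factor of 2 gives 2(a + u + x + 1).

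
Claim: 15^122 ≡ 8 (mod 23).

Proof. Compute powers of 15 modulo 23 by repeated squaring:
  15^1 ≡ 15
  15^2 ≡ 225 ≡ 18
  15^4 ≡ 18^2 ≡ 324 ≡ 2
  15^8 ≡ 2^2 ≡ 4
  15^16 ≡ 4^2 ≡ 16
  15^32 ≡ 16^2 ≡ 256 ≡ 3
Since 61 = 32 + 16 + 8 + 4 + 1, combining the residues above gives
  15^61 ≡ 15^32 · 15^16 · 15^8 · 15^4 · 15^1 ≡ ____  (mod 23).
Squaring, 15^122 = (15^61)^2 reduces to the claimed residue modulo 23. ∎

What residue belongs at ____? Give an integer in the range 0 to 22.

15^32 · 15^16 · 15^8 · 15^4 · 15^1 ≡ 3 · 16 · 4 · 2 · 15 = 5760.
5760 mod 23 = 10, so 15^61 ≡ 10 (mod 23).

10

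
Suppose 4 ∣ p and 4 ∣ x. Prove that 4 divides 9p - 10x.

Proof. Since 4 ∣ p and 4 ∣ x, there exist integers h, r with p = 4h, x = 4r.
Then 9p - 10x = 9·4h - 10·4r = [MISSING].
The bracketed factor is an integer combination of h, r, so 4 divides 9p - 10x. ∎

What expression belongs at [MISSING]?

4(9h - 10r)

Pull the common 4 out of every term: 9·4h - 10·4r = 4(9h - 10r).
9h - 10r is an integer, which exhibits the divisibility.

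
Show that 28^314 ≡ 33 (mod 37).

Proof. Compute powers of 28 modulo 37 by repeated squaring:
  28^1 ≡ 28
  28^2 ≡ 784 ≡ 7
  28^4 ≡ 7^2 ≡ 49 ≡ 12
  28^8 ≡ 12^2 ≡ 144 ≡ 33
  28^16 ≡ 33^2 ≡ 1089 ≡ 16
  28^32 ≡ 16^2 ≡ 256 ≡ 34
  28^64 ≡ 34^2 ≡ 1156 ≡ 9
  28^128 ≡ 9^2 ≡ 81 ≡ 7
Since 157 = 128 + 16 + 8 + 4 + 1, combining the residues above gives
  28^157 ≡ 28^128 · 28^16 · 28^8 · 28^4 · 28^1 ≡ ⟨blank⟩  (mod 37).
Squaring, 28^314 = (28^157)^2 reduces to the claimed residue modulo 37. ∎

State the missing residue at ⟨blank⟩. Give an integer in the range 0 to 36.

Multiply the listed residues: 7 · 16 · 33 · 12 · 28 = 112 → 3696 → 44352 → 1241856.
Reducing modulo 37: 1241856 = 33563·37 + 25, so 28^157 ≡ 25.

25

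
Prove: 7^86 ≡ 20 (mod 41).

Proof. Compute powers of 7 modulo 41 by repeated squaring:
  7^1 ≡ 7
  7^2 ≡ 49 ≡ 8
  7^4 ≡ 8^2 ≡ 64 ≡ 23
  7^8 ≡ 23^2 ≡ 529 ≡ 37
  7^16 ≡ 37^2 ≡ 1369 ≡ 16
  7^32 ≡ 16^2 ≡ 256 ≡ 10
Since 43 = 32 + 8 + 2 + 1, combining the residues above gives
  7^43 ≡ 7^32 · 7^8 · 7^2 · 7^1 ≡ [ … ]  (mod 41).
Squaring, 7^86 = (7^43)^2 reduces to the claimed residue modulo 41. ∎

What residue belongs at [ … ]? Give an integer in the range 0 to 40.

15

7^32 · 7^8 · 7^2 · 7^1 ≡ 10 · 37 · 8 · 7 = 20720.
20720 mod 41 = 15, so 7^43 ≡ 15 (mod 41).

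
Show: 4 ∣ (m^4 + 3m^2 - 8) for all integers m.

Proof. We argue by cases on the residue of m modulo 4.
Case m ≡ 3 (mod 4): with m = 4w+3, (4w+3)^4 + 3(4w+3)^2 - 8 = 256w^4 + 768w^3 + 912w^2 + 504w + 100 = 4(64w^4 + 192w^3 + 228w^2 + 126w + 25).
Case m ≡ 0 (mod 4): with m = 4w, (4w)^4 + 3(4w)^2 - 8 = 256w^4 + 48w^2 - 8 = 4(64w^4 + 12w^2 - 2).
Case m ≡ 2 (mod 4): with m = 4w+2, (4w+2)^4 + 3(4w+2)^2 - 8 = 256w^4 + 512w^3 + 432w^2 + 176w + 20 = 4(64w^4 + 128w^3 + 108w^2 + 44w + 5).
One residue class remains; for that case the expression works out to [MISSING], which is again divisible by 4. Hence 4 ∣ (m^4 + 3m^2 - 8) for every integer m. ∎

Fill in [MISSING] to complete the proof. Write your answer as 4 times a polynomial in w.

4(64w^4 + 64w^3 + 36w^2 + 10w - 1)

The residues treated are {3, 0, 2}, so the missing case is m ≡ 1 (mod 4); write m = 4w+1.
Then (4w+1)^4 + 3(4w+1)^2 - 8 = 256w^4 + 256w^3 + 144w^2 + 40w - 4 = 4(64w^4 + 64w^3 + 36w^2 + 10w - 1).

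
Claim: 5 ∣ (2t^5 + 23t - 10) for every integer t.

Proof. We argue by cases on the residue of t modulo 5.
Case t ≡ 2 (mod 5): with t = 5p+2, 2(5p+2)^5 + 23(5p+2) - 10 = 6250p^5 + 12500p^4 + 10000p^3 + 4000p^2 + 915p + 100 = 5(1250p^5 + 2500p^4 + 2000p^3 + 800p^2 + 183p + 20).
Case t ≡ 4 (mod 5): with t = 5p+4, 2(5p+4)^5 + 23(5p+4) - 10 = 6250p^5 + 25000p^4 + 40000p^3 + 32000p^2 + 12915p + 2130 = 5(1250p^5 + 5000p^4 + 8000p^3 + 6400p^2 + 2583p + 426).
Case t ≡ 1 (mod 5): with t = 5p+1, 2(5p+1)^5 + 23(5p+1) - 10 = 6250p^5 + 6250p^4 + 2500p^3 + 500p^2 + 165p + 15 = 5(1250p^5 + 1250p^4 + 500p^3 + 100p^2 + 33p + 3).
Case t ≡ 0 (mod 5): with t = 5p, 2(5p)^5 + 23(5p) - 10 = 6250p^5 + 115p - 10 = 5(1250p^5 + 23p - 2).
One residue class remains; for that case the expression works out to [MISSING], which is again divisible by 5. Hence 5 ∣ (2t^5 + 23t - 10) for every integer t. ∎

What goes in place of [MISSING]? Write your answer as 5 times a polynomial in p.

The residues treated are {2, 4, 1, 0}, so the missing case is t ≡ 3 (mod 5); write t = 5p+3.
Then 2(5p+3)^5 + 23(5p+3) - 10 = 6250p^5 + 18750p^4 + 22500p^3 + 13500p^2 + 4165p + 545 = 5(1250p^5 + 3750p^4 + 4500p^3 + 2700p^2 + 833p + 109).

5(1250p^5 + 3750p^4 + 4500p^3 + 2700p^2 + 833p + 109)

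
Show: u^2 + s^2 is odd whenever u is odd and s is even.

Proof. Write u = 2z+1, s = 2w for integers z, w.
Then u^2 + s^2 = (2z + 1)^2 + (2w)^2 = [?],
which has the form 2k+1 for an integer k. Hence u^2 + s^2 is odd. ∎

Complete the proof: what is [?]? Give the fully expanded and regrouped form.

2(2w^2 + 2z^2 + 2z) + 1

(2z + 1)^2 + (2w)^2 = 4w^2 + 4z^2 + 4z + 1
= 2(2w^2 + 2z^2 + 2z) + 1.
Since 2w^2 + 2z^2 + 2z is an integer, the sum of squares is of the form 2k+1 for an integer k.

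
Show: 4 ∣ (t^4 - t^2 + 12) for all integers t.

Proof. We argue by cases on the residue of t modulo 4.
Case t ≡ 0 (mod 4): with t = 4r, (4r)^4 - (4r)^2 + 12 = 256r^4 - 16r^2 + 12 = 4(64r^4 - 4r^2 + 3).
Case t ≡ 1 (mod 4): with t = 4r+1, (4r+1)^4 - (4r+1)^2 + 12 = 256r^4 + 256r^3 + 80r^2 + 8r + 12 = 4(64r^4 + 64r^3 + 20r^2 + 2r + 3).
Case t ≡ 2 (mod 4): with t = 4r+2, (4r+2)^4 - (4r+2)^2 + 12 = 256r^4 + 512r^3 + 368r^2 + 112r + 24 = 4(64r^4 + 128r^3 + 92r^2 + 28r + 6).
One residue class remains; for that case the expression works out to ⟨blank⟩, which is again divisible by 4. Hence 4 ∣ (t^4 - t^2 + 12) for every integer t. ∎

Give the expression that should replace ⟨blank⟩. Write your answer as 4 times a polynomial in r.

Only t ≡ 3 (mod 4) is unaccounted for. Put t = 4r+3:
(4r+3)^4 - (4r+3)^2 + 12 expands to 256r^4 + 768r^3 + 848r^2 + 408r + 84,
and factoring out 4 leaves 4(64r^4 + 192r^3 + 212r^2 + 102r + 21).

4(64r^4 + 192r^3 + 212r^2 + 102r + 21)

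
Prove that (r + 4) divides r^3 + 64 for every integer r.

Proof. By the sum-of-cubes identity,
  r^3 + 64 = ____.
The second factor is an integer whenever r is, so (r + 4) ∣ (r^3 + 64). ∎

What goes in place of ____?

a^3 + b^3 = (a + b)(a^2 - ab + b^2). With a = r, b = 4:
r^3 + 64 = (r + 4)(r^2 - 4r + 16).

(r + 4)(r^2 - 4r + 16)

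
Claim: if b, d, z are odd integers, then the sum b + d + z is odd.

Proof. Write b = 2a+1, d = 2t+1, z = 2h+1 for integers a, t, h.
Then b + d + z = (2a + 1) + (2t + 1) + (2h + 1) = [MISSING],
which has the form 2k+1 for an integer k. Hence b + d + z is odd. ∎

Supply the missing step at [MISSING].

Expanding: (2a + 1) + (2t + 1) + (2h + 1) = 2a + 2h + 2t + 3.
Every term except the constant is even, so this is 2(a + h + t + 1) + 1,
and a + h + t + 1 ∈ ℤ gives the required form.

2(a + h + t + 1) + 1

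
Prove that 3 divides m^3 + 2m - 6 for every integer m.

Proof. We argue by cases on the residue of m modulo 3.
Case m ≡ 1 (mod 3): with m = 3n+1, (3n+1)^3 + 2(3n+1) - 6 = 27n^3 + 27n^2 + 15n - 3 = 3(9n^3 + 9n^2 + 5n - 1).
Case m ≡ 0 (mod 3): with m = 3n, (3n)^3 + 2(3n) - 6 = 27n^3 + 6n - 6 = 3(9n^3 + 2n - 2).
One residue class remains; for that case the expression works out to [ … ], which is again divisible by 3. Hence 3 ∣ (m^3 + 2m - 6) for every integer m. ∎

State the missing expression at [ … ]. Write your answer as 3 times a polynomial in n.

Only m ≡ 2 (mod 3) is unaccounted for. Put m = 3n+2:
(3n+2)^3 + 2(3n+2) - 6 expands to 27n^3 + 54n^2 + 42n + 6,
and factoring out 3 leaves 3(9n^3 + 18n^2 + 14n + 2).

3(9n^3 + 18n^2 + 14n + 2)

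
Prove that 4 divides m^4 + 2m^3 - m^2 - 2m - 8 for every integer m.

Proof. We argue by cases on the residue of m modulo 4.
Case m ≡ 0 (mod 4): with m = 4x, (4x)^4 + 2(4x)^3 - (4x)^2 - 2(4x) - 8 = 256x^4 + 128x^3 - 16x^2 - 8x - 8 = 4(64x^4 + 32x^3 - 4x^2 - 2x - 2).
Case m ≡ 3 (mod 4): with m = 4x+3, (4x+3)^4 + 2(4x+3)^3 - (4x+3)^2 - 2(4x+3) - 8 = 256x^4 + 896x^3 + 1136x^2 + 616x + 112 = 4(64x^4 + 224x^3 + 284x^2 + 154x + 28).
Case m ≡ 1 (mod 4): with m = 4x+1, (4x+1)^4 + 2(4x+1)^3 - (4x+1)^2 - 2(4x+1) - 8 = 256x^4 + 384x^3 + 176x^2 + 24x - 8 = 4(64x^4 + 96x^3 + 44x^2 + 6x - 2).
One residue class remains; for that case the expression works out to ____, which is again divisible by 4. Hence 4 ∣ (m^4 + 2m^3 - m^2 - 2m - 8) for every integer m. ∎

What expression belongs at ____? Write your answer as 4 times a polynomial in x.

The residues treated are {0, 3, 1}, so the missing case is m ≡ 2 (mod 4); write m = 4x+2.
Then (4x+2)^4 + 2(4x+2)^3 - (4x+2)^2 - 2(4x+2) - 8 = 256x^4 + 640x^3 + 560x^2 + 200x + 16 = 4(64x^4 + 160x^3 + 140x^2 + 50x + 4).

4(64x^4 + 160x^3 + 140x^2 + 50x + 4)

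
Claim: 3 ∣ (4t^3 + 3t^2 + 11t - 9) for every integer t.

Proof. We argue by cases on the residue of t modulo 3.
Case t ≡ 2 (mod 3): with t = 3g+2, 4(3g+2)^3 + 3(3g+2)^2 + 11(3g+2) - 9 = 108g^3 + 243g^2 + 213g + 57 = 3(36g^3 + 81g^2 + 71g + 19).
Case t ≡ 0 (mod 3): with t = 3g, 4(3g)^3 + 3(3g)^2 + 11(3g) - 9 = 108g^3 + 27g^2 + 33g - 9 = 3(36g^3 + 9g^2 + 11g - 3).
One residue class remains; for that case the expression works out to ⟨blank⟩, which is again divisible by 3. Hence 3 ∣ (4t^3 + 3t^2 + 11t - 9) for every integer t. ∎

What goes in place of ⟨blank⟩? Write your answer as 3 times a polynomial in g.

The residues treated are {2, 0}, so the missing case is t ≡ 1 (mod 3); write t = 3g+1.
Then 4(3g+1)^3 + 3(3g+1)^2 + 11(3g+1) - 9 = 108g^3 + 135g^2 + 87g + 9 = 3(36g^3 + 45g^2 + 29g + 3).

3(36g^3 + 45g^2 + 29g + 3)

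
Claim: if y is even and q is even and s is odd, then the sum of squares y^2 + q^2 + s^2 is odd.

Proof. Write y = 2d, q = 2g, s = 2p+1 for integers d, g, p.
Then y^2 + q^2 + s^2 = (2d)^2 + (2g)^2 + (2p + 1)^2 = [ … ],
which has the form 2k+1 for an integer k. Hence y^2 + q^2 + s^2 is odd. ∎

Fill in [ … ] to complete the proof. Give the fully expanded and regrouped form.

(2d)^2 + (2g)^2 + (2p + 1)^2 = 4d^2 + 4g^2 + 4p^2 + 4p + 1
= 2(2d^2 + 2g^2 + 2p^2 + 2p) + 1.
Since 2d^2 + 2g^2 + 2p^2 + 2p is an integer, the sum of squares is of the form 2k+1 for an integer k.

2(2d^2 + 2g^2 + 2p^2 + 2p) + 1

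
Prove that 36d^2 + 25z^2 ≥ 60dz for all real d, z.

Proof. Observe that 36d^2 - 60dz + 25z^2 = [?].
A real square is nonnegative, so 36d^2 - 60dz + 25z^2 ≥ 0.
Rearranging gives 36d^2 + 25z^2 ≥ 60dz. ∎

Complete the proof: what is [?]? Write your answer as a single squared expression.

36d^2 - 60dz + 25z^2 is a perfect-square trinomial: the outer terms are (6d)^2 and (5z)^2, and the cross term is -2·6d·5z.
So 36d^2 - 60dz + 25z^2 = (6d - 5z)^2 ≥ 0.

(6d - 5z)^2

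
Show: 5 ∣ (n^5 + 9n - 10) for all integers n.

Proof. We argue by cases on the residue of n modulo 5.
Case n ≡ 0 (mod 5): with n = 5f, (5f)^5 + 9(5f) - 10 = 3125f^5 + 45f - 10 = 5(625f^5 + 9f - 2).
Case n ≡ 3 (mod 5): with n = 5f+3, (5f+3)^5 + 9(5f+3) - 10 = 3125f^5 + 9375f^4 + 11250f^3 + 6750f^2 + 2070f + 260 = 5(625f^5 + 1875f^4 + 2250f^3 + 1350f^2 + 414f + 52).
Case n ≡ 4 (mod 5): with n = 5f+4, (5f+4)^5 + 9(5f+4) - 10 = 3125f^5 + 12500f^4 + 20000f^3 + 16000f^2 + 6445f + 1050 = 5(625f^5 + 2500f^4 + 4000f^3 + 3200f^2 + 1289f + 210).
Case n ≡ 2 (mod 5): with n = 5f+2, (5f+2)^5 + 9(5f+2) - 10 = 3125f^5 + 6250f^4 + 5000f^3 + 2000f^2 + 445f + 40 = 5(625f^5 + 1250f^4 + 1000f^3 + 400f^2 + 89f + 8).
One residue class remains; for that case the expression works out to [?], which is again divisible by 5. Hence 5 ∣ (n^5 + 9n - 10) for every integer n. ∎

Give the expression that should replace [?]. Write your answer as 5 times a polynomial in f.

The residues treated are {0, 3, 4, 2}, so the missing case is n ≡ 1 (mod 5); write n = 5f+1.
Then (5f+1)^5 + 9(5f+1) - 10 = 3125f^5 + 3125f^4 + 1250f^3 + 250f^2 + 70f = 5(625f^5 + 625f^4 + 250f^3 + 50f^2 + 14f).

5(625f^5 + 625f^4 + 250f^3 + 50f^2 + 14f)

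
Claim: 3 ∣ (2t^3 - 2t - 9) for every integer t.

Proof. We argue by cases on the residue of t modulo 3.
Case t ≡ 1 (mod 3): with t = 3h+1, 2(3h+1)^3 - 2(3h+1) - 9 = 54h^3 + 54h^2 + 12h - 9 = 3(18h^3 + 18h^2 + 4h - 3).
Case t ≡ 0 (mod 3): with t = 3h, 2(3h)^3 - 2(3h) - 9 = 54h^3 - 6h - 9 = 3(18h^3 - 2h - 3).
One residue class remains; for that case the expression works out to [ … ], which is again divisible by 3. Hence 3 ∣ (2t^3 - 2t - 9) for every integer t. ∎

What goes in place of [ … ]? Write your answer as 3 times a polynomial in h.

3(18h^3 + 36h^2 + 22h + 1)

The residues treated are {1, 0}, so the missing case is t ≡ 2 (mod 3); write t = 3h+2.
Then 2(3h+2)^3 - 2(3h+2) - 9 = 54h^3 + 108h^2 + 66h + 3 = 3(18h^3 + 36h^2 + 22h + 1).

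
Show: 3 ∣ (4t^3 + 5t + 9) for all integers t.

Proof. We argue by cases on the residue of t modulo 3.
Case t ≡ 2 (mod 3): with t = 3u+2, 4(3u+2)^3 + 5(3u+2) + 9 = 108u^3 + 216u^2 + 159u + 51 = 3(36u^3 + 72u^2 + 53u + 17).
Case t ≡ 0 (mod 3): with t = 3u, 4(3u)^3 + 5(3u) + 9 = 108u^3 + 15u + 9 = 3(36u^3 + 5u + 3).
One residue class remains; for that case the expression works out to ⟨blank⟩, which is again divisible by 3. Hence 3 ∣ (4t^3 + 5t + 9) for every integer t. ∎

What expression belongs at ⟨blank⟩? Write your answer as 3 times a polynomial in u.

The residues treated are {2, 0}, so the missing case is t ≡ 1 (mod 3); write t = 3u+1.
Then 4(3u+1)^3 + 5(3u+1) + 9 = 108u^3 + 108u^2 + 51u + 18 = 3(36u^3 + 36u^2 + 17u + 6).

3(36u^3 + 36u^2 + 17u + 6)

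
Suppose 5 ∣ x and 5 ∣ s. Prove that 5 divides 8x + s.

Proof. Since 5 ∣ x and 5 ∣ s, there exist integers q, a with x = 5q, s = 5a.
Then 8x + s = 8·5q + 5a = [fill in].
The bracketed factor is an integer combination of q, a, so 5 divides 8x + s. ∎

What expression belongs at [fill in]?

Pull the common 5 out of every term: 8·5q + 5a = 5(a + 8q).
a + 8q is an integer, which exhibits the divisibility.

5(a + 8q)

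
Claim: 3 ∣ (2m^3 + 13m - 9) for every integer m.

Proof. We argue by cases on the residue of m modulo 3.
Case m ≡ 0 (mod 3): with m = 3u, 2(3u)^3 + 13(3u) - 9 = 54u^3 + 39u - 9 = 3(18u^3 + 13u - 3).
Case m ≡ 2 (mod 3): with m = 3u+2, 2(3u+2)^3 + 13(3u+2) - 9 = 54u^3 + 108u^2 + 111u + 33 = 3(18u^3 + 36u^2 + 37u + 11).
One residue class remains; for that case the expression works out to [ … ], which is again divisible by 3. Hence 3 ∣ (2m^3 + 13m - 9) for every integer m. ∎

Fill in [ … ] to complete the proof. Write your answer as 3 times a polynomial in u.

The residues treated are {0, 2}, so the missing case is m ≡ 1 (mod 3); write m = 3u+1.
Then 2(3u+1)^3 + 13(3u+1) - 9 = 54u^3 + 54u^2 + 57u + 6 = 3(18u^3 + 18u^2 + 19u + 2).

3(18u^3 + 18u^2 + 19u + 2)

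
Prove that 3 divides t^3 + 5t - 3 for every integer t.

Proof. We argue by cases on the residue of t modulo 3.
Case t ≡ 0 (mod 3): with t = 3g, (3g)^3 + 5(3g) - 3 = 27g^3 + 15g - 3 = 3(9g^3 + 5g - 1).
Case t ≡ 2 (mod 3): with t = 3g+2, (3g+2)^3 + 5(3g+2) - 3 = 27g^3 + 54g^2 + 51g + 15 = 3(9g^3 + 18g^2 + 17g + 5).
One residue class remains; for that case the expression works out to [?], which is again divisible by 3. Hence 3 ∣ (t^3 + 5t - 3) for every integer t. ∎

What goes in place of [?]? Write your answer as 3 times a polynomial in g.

The residues treated are {0, 2}, so the missing case is t ≡ 1 (mod 3); write t = 3g+1.
Then (3g+1)^3 + 5(3g+1) - 3 = 27g^3 + 27g^2 + 24g + 3 = 3(9g^3 + 9g^2 + 8g + 1).

3(9g^3 + 9g^2 + 8g + 1)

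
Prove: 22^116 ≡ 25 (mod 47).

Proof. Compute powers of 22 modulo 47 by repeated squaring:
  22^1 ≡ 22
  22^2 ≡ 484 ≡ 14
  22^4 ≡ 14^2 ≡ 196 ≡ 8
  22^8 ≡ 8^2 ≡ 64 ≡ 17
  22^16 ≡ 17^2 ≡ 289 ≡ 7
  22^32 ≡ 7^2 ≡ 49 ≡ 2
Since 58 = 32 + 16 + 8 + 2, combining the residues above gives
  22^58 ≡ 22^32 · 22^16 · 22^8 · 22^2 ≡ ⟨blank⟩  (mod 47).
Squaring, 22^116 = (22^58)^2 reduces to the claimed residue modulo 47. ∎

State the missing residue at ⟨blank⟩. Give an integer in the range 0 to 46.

22^32 · 22^16 · 22^8 · 22^2 ≡ 2 · 7 · 17 · 14 = 3332.
3332 mod 47 = 42, so 22^58 ≡ 42 (mod 47).

42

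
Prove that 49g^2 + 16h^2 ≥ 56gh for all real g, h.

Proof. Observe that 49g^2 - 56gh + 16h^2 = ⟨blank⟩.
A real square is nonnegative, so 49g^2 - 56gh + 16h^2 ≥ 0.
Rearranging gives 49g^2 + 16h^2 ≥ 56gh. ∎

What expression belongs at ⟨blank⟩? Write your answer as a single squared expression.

(7g - 4h)^2

The leading and trailing coefficients are 7^2 and 4^2, and 56 = 2·7·4, so the trinomial is (7g - 4h)^2.
Hence 49g^2 - 56gh + 16h^2 ≥ 0.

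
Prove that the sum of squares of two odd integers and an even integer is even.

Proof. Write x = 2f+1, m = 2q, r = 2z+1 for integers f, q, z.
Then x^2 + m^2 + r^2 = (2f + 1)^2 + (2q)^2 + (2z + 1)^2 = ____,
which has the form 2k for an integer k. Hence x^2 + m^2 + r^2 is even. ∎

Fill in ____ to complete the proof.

2(2f^2 + 2f + 2q^2 + 2z^2 + 2z + 1)

(2f + 1)^2 + (2q)^2 + (2z + 1)^2 = 4f^2 + 4f + 4q^2 + 4z^2 + 4z + 2
= 2(2f^2 + 2f + 2q^2 + 2z^2 + 2z + 1).
Since 2f^2 + 2f + 2q^2 + 2z^2 + 2z + 1 is an integer, the sum of squares is of the form 2k for an integer k.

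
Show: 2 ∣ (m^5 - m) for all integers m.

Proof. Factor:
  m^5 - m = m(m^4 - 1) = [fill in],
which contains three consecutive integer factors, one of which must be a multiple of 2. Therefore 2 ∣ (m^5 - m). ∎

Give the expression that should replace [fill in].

m^4 - 1 = (m^2 - 1)(m^2 + 1), and m^2 - 1 = (m-1)(m+1).
So m(m^4 - 1) = (m - 1)m(m + 1)(m^2 + 1).

(m - 1)m(m + 1)(m^2 + 1)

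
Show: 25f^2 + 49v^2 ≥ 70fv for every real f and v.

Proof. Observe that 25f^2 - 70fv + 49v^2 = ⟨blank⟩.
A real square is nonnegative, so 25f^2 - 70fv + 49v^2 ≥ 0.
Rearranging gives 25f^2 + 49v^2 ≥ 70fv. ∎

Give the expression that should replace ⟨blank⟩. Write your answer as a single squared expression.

(5f - 7v)^2

The leading and trailing coefficients are 5^2 and 7^2, and 70 = 2·5·7, so the trinomial is (5f - 7v)^2.
Hence 25f^2 - 70fv + 49v^2 ≥ 0.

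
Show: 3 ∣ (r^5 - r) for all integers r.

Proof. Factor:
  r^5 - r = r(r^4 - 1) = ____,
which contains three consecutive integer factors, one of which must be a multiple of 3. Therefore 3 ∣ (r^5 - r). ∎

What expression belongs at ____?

(r - 1)r(r + 1)(r^2 + 1)

r^4 - 1 = (r^2 - 1)(r^2 + 1), and r^2 - 1 = (r-1)(r+1).
So r(r^4 - 1) = (r - 1)r(r + 1)(r^2 + 1).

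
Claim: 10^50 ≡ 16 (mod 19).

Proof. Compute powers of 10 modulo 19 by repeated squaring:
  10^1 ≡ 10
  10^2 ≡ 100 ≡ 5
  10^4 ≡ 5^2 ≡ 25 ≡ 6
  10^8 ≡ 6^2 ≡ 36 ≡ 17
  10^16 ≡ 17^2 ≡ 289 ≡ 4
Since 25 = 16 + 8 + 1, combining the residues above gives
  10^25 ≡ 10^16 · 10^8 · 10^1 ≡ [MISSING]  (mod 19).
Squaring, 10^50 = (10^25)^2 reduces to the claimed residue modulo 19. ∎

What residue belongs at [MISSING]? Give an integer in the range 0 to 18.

10^16 · 10^8 · 10^1 ≡ 4 · 17 · 10 = 680.
680 mod 19 = 15, so 10^25 ≡ 15 (mod 19).

15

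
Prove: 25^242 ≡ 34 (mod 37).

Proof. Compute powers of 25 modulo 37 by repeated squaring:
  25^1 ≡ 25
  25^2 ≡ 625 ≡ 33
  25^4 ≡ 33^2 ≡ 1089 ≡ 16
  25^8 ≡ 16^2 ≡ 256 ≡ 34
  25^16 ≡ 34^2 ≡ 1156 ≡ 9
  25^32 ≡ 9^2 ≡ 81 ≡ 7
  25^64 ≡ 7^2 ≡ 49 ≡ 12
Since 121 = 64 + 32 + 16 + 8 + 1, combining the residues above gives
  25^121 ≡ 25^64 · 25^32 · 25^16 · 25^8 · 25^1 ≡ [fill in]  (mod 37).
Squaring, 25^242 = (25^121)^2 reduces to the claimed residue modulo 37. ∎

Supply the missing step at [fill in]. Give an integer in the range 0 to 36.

Multiply the listed residues: 12 · 7 · 9 · 34 · 25 = 84 → 756 → 25704 → 642600.
Reducing modulo 37: 642600 = 17367·37 + 21, so 25^121 ≡ 21.

21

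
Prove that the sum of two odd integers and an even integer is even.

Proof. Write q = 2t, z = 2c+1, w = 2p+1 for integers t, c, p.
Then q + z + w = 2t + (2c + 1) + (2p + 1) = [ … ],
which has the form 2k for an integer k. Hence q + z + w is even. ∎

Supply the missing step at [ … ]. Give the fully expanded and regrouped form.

Expanding: 2t + (2c + 1) + (2p + 1) = 2c + 2p + 2t + 2.
Every term is even; pulling out the factor of 2 gives 2(c + p + t + 1).

2(c + p + t + 1)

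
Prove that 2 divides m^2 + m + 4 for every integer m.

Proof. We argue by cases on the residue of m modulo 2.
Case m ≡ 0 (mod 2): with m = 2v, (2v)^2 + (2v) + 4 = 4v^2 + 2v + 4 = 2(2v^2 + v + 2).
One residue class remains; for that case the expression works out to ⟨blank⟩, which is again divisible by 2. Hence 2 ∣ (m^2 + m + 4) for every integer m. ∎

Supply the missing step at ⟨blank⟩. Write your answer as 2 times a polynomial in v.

Only m ≡ 1 (mod 2) is unaccounted for. Put m = 2v+1:
(2v+1)^2 + (2v+1) + 4 expands to 4v^2 + 6v + 6,
and factoring out 2 leaves 2(2v^2 + 3v + 3).

2(2v^2 + 3v + 3)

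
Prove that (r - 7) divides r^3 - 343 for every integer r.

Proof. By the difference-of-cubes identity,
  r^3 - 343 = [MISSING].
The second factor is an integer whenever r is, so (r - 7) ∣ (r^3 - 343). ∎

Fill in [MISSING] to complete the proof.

a^3 - b^3 = (a - b)(a^2 + ab + b^2). With a = r, b = 7:
r^3 - 343 = (r - 7)(r^2 + 7r + 49).

(r - 7)(r^2 + 7r + 49)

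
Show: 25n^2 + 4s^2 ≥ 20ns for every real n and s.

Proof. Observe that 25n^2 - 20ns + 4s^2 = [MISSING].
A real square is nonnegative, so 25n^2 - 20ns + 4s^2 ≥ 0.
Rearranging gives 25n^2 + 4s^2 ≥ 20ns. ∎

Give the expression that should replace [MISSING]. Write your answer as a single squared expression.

The leading and trailing coefficients are 5^2 and 2^2, and 20 = 2·5·2, so the trinomial is (5n - 2s)^2.
Hence 25n^2 - 20ns + 4s^2 ≥ 0.

(5n - 2s)^2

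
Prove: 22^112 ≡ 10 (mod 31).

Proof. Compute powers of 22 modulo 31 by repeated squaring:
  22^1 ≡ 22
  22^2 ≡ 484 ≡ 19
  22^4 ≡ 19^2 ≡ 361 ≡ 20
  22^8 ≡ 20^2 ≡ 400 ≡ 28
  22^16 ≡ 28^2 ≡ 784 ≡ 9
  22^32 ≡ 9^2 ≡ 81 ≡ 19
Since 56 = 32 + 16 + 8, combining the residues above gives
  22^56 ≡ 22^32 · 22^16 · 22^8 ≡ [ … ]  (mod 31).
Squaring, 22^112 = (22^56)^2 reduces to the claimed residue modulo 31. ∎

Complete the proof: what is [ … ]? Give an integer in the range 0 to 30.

14

22^32 · 22^16 · 22^8 ≡ 19 · 9 · 28 = 4788.
4788 mod 31 = 14, so 22^56 ≡ 14 (mod 31).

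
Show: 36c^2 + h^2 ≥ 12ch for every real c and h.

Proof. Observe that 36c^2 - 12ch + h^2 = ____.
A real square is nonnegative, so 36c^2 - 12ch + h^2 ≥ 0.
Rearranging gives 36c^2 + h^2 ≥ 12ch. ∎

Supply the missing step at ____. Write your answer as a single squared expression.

36c^2 - 12ch + h^2 is a perfect-square trinomial: the outer terms are (6c)^2 and (h)^2, and the cross term is -2·6c·h.
So 36c^2 - 12ch + h^2 = (6c - h)^2 ≥ 0.

(6c - h)^2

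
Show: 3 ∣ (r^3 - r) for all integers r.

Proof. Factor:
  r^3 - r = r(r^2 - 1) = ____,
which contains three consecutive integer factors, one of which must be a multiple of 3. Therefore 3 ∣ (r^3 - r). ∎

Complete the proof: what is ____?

r(r^2 - 1) = r(r - 1)(r + 1) = (r - 1)r(r + 1).
These three factors are consecutive integers, so their product is divisible by 3.

(r - 1)r(r + 1)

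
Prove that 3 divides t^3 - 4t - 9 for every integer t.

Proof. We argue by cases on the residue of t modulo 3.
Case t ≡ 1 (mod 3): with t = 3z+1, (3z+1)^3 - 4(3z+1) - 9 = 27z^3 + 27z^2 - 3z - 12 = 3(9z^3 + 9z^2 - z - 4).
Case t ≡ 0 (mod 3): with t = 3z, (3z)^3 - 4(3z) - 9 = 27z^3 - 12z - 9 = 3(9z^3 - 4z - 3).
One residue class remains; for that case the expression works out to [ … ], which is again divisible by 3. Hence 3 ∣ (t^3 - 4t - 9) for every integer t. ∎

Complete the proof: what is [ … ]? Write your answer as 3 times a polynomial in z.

Only t ≡ 2 (mod 3) is unaccounted for. Put t = 3z+2:
(3z+2)^3 - 4(3z+2) - 9 expands to 27z^3 + 54z^2 + 24z - 9,
and factoring out 3 leaves 3(9z^3 + 18z^2 + 8z - 3).

3(9z^3 + 18z^2 + 8z - 3)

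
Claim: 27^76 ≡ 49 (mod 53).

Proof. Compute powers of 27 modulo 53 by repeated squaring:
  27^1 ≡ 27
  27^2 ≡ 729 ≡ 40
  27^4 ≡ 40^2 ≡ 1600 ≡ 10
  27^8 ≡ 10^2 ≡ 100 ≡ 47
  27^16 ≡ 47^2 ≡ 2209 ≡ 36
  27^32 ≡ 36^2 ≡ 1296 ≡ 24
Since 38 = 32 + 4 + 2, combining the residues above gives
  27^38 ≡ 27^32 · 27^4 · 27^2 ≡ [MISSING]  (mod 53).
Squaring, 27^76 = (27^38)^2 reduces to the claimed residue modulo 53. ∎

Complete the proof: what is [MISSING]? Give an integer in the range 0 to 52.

7

Multiply the listed residues: 24 · 10 · 40 = 240 → 9600.
Reducing modulo 53: 9600 = 181·53 + 7, so 27^38 ≡ 7.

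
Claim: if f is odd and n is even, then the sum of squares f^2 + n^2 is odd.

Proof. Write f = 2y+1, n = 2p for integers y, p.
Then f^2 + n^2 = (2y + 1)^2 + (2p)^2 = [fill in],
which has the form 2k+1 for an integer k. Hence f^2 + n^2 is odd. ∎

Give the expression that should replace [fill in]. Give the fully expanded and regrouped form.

Expanding: (2y + 1)^2 + (2p)^2 = 4p^2 + 4y^2 + 4y + 1.
Every term except the constant is even, so this is 2(2p^2 + 2y^2 + 2y) + 1,
and 2p^2 + 2y^2 + 2y ∈ ℤ gives the required form.

2(2p^2 + 2y^2 + 2y) + 1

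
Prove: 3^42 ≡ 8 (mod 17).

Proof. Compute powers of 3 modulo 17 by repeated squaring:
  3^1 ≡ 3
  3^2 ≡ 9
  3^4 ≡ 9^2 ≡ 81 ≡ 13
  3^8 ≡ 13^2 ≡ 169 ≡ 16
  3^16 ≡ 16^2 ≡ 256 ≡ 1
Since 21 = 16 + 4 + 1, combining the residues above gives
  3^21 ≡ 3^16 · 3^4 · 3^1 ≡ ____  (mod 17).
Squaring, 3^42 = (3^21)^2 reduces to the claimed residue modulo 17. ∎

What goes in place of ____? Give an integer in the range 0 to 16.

5

Multiply the listed residues: 1 · 13 · 3 = 13 → 39.
Reducing modulo 17: 39 = 2·17 + 5, so 3^21 ≡ 5.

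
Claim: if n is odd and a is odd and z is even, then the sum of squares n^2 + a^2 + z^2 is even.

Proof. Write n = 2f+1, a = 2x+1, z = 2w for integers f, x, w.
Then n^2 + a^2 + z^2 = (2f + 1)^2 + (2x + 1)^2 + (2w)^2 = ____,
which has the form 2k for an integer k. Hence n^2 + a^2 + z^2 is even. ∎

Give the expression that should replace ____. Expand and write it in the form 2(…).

(2f + 1)^2 + (2x + 1)^2 + (2w)^2 = 4f^2 + 4f + 4w^2 + 4x^2 + 4x + 2
= 2(2f^2 + 2f + 2w^2 + 2x^2 + 2x + 1).
Since 2f^2 + 2f + 2w^2 + 2x^2 + 2x + 1 is an integer, the sum of squares is of the form 2k for an integer k.

2(2f^2 + 2f + 2w^2 + 2x^2 + 2x + 1)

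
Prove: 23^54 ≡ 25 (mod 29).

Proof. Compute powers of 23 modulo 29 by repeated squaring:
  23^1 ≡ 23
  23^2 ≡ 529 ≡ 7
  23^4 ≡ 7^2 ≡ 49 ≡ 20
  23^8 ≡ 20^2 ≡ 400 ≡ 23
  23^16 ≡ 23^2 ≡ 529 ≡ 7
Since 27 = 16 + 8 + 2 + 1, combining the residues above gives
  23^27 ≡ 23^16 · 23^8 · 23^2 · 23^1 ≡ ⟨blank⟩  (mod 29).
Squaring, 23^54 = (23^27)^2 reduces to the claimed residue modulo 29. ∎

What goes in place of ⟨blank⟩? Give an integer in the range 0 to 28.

Multiply the listed residues: 7 · 23 · 7 · 23 = 161 → 1127 → 25921.
Reducing modulo 29: 25921 = 893·29 + 24, so 23^27 ≡ 24.

24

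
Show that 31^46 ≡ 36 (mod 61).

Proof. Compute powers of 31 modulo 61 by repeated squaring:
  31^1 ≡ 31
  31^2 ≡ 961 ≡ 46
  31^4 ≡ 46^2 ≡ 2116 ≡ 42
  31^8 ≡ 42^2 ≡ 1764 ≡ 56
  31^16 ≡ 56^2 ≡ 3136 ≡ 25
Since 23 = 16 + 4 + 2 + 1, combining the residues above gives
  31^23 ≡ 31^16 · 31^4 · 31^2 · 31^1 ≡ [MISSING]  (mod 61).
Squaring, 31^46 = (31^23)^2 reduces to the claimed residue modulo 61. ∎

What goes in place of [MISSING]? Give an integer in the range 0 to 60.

55

Multiply the listed residues: 25 · 42 · 46 · 31 = 1050 → 48300 → 1497300.
Reducing modulo 61: 1497300 = 24545·61 + 55, so 31^23 ≡ 55.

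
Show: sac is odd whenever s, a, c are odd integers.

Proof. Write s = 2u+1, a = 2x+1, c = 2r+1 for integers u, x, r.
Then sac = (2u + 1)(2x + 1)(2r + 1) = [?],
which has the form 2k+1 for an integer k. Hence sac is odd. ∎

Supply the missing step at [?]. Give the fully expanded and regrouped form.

(2u + 1)(2x + 1)(2r + 1) = 8rux + 4ru + 4rx + 2r + 4ux + 2u + 2x + 1
= 2(4rux + 2ru + 2rx + r + 2ux + u + x) + 1.
Since 4rux + 2ru + 2rx + r + 2ux + u + x is an integer, the product is of the form 2k+1 for an integer k.

2(4rux + 2ru + 2rx + r + 2ux + u + x) + 1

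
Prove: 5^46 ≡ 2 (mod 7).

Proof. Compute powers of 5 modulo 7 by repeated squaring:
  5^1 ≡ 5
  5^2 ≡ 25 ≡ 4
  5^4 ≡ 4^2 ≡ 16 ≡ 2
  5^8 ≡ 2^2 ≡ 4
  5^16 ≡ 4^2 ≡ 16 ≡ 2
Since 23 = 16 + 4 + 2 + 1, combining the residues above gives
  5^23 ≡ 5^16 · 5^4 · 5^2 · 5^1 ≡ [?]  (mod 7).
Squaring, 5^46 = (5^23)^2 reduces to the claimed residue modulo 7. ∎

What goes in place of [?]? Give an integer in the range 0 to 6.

3

Multiply the listed residues: 2 · 2 · 4 · 5 = 4 → 16 → 80.
Reducing modulo 7: 80 = 11·7 + 3, so 5^23 ≡ 3.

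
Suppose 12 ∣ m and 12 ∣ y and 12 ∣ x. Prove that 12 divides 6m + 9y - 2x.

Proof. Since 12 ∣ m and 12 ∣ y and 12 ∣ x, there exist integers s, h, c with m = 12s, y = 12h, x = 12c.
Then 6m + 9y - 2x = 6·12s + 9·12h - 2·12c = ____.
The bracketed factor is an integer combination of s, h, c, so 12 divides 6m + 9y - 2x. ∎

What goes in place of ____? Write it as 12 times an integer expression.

Pull the common 12 out of every term: 6·12s + 9·12h - 2·12c = 12(-2c + 9h + 6s).
-2c + 9h + 6s is an integer, which exhibits the divisibility.

12(-2c + 9h + 6s)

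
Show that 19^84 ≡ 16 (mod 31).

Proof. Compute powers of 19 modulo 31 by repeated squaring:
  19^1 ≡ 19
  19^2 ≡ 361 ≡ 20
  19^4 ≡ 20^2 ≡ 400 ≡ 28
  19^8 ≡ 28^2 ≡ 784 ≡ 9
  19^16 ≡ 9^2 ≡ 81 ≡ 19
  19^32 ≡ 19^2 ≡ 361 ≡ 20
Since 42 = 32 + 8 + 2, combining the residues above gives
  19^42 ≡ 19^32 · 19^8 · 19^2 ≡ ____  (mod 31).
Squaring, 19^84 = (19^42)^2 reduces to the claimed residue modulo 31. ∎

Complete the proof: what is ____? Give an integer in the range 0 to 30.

4

19^32 · 19^8 · 19^2 ≡ 20 · 9 · 20 = 3600.
3600 mod 31 = 4, so 19^42 ≡ 4 (mod 31).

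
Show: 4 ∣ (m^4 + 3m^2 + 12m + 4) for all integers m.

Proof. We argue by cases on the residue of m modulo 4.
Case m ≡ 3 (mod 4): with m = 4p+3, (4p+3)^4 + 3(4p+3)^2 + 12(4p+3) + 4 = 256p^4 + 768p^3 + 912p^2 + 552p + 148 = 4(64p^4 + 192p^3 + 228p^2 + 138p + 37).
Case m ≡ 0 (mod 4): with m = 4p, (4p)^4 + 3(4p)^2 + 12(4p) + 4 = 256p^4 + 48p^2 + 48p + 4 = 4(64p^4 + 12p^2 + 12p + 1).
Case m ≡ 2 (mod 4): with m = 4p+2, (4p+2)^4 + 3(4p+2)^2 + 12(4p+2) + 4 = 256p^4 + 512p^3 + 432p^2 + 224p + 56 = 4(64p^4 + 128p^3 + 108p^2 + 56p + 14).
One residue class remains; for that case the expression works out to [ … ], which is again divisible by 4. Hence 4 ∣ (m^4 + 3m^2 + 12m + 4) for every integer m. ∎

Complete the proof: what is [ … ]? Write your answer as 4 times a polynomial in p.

The residues treated are {3, 0, 2}, so the missing case is m ≡ 1 (mod 4); write m = 4p+1.
Then (4p+1)^4 + 3(4p+1)^2 + 12(4p+1) + 4 = 256p^4 + 256p^3 + 144p^2 + 88p + 20 = 4(64p^4 + 64p^3 + 36p^2 + 22p + 5).

4(64p^4 + 64p^3 + 36p^2 + 22p + 5)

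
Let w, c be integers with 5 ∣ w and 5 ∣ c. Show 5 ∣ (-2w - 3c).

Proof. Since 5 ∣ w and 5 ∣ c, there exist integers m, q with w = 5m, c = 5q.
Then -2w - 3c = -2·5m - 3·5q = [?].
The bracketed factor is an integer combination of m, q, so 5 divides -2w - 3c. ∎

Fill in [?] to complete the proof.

Pull the common 5 out of every term: -2·5m - 3·5q = 5(-2m - 3q).
-2m - 3q is an integer, which exhibits the divisibility.

5(-2m - 3q)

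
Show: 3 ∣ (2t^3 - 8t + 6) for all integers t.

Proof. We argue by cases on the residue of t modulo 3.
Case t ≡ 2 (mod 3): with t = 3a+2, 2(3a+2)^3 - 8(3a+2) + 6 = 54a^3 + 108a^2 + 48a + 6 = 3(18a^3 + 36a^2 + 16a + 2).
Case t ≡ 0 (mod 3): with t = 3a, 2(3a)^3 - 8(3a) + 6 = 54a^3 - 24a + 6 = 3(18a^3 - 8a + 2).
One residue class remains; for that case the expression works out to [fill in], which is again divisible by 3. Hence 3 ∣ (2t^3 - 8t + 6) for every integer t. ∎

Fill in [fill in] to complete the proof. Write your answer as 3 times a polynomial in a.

The residues treated are {2, 0}, so the missing case is t ≡ 1 (mod 3); write t = 3a+1.
Then 2(3a+1)^3 - 8(3a+1) + 6 = 54a^3 + 54a^2 - 6a = 3(18a^3 + 18a^2 - 2a).

3(18a^3 + 18a^2 - 2a)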